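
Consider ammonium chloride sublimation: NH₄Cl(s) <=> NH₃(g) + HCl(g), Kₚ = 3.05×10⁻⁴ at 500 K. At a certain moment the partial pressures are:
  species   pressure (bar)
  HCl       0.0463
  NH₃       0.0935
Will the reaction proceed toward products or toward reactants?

to the left

(NH₄Cl is a pure solid — omitted from Qₚ.)
Qₚ = P(NH₃)·P(HCl) = (0.0935)·(0.0463) = 0.00433
Qₚ = 0.00433 > Kₚ = 3.05×10⁻⁴, so the reverse reaction proceeds.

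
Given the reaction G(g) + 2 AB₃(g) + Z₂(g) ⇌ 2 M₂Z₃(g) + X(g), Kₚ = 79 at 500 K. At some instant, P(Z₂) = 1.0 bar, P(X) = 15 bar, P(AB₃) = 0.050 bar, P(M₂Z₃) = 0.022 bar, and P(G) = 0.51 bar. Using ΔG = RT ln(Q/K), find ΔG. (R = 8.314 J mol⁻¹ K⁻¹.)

ΔG = -10.9 kJ/mol

Qₚ = P(M₂Z₃)²·P(X) / (P(G)·P(AB₃)²·P(Z₂)) = (0.022)²·(15) / ((0.51)·(0.050)²·(1.0)) = 5.69
ΔG = RT ln(Qₚ/Kₚ) = (8.314 J mol⁻¹ K⁻¹)(500 K) × ln(5.69/79)
   = (4.157 kJ/mol)(-2.631) = -10.9 kJ/mol
ΔG < 0, so the forward reaction is spontaneous (proceeds forward).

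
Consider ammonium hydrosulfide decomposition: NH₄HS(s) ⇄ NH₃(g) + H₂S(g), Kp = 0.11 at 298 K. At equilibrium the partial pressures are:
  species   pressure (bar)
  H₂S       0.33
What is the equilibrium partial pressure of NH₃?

P(NH₃) = 0.33 bar

(NH₄HS is a pure solid — omitted from Kp.)
At equilibrium, Kp = P(NH₃)·P(H₂S) = 0.11.
(P(NH₃))·(0.33) = 0.11
P(NH₃) = 0.333 = 0.33 bar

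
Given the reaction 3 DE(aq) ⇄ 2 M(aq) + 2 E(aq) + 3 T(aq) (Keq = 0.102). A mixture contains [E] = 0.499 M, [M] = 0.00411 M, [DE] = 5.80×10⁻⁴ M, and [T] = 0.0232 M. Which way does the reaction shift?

to the left

Q = [M]²·[E]²·[T]³ / [DE]³ = (0.00411)²·(0.499)²·(0.0232)³ / (5.80×10⁻⁴)³ = 0.269
Q = 0.269 > Keq = 0.102, so the reverse reaction proceeds.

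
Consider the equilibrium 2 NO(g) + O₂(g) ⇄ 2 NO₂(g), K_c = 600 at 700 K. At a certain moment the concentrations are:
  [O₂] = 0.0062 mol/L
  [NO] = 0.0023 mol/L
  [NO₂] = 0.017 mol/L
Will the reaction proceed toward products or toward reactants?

Q_c = [NO₂]² / ([NO]²·[O₂]) = (0.017)² / ((0.0023)²·(0.0062)) = 8800
Q_c = 8800 > K_c = 600, so the reverse reaction proceeds.

to the left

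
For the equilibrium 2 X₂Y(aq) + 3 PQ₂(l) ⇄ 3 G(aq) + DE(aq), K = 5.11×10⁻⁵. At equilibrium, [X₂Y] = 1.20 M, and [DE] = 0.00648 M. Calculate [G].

(PQ₂ is a pure liquid — omitted from K.)
At equilibrium, K = [G]³·[DE] / [X₂Y]² = 5.11×10⁻⁵.
([G])³·(0.00648) / (1.20)² = 5.11×10⁻⁵
[G]³ = 0.0114 ⇒ [G] = 0.225 M

[G] = 0.225 M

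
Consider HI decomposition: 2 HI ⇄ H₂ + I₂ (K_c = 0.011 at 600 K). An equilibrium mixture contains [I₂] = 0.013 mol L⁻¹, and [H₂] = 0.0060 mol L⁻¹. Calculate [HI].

[HI] = 0.084 mol L⁻¹

At equilibrium, K_c = [H₂]·[I₂] / [HI]² = 0.011.
(0.0060)·(0.013) / ([HI])² = 0.011
[HI]² = 0.00709 ⇒ [HI] = 0.084 mol L⁻¹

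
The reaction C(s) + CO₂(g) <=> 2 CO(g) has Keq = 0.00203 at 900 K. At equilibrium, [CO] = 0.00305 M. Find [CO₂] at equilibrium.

[CO₂] = 0.00458 M

(C is a pure solid — omitted from Keq.)
At equilibrium, Keq = [CO]² / [CO₂] = 0.00203.
(0.00305)² / ([CO₂]) = 0.00203
[CO₂] = 0.00458 M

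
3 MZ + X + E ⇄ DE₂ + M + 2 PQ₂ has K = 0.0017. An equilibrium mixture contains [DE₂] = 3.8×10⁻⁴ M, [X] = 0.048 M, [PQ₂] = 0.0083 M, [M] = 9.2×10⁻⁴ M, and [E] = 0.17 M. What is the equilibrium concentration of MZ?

At equilibrium, K = [DE₂]·[M]·[PQ₂]² / ([MZ]³·[X]·[E]) = 0.0017.
(3.8×10⁻⁴)·(9.2×10⁻⁴)·(0.0083)² / (([MZ])³·(0.048)·(0.17)) = 0.0017
[MZ]³ = 1.74×10⁻⁶ ⇒ [MZ] = 0.012 M

[MZ] = 0.012 M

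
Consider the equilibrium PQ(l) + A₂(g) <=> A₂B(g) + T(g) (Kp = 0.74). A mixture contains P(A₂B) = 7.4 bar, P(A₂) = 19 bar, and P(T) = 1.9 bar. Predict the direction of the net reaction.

neither direction; the system is at equilibrium

(PQ is a pure liquid — omitted from Qp.)
Qp = P(A₂B)·P(T) / P(A₂) = (7.4)·(1.9) / (19) = 0.74
Qp = 0.74 = Kp, so the system is already at equilibrium.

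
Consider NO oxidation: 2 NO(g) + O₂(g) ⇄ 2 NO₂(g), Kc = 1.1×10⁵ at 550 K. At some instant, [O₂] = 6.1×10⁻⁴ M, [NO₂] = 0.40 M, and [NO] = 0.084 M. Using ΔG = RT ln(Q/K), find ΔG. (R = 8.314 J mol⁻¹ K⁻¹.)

ΔG = -4.96 kJ/mol

Qc = [NO₂]² / ([NO]²·[O₂]) = (0.40)² / ((0.084)²·(6.1×10⁻⁴)) = 37200
ΔG = RT ln(Qc/Kc) = (8.314 J mol⁻¹ K⁻¹)(550 K) × ln(37200/1.1×10⁵)
   = (4.573 kJ/mol)(-1.084) = -4.96 kJ/mol
ΔG < 0, so the forward reaction is spontaneous (proceeds forward).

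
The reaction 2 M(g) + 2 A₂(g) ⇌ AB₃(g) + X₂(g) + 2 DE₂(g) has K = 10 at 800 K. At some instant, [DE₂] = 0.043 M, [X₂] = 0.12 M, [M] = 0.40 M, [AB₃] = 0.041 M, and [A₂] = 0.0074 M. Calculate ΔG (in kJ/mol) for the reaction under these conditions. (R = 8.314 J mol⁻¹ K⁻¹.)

Q = [AB₃]·[X₂]·[DE₂]² / ([M]²·[A₂]²) = (0.041)·(0.12)·(0.043)² / ((0.40)²·(0.0074)²) = 1.04
ΔG = RT ln(Q/K) = (8.314 J mol⁻¹ K⁻¹)(800 K) × ln(1.04/10)
   = (6.651 kJ/mol)(-2.263) = -15.1 kJ/mol
ΔG < 0, so the forward reaction is spontaneous (proceeds forward).

ΔG = -15.1 kJ/mol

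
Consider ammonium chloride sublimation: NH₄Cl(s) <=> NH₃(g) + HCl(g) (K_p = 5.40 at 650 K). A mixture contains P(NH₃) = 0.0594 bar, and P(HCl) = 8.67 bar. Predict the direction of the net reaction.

forward (toward products)

(NH₄Cl is a pure solid — omitted from Q_p.)
Q_p = P(NH₃)·P(HCl) = (0.0594)·(8.67) = 0.515
Q_p = 0.515 < K_p = 5.40, so the forward reaction proceeds.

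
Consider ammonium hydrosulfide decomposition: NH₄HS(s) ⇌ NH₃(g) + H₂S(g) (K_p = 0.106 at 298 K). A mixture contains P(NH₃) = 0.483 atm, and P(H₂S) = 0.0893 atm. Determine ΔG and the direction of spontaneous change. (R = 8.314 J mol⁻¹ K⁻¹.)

ΔG = -2.23 kJ/mol; the forward reaction is spontaneous

(NH₄HS is a pure solid — omitted from Q_p.)
Q_p = P(NH₃)·P(H₂S) = (0.483)·(0.0893) = 0.0431
ΔG = RT ln(Q_p/K_p) = (8.314 J mol⁻¹ K⁻¹)(298 K) × ln(0.0431/0.106)
   = (2.478 kJ/mol)(-0.8999) = -2.23 kJ/mol
ΔG < 0, so the forward reaction is spontaneous (proceeds forward).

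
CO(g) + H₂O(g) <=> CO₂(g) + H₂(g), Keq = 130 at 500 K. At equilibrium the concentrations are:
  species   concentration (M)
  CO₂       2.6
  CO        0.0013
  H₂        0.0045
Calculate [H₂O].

[H₂O] = 0.069 M

At equilibrium, Keq = [CO₂]·[H₂] / ([CO]·[H₂O]) = 130.
(2.6)·(0.0045) / ((0.0013)·([H₂O])) = 130
[H₂O] = 0.0692 = 0.069 M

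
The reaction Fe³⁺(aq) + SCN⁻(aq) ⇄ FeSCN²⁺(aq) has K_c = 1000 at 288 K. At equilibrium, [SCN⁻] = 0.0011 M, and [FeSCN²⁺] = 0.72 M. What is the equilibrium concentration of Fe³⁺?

[Fe³⁺] = 0.65 M

At equilibrium, K_c = [FeSCN²⁺] / ([Fe³⁺]·[SCN⁻]) = 1000.
(0.72) / (([Fe³⁺])·(0.0011)) = 1000
[Fe³⁺] = 0.655 = 0.65 M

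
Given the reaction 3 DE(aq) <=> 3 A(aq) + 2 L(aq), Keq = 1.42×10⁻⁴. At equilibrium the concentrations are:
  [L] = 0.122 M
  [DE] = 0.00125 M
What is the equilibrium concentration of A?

At equilibrium, Keq = [A]³·[L]² / [DE]³ = 1.42×10⁻⁴.
([A])³·(0.122)² / (0.00125)³ = 1.42×10⁻⁴
[A]³ = 1.86×10⁻¹¹ ⇒ [A] = 2.65×10⁻⁴ M

[A] = 2.65×10⁻⁴ M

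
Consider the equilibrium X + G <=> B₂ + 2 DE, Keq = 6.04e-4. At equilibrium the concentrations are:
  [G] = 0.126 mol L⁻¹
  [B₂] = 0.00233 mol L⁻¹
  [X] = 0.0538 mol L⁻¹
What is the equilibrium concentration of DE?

At equilibrium, Keq = [B₂]·[DE]² / ([X]·[G]) = 6.04e-4.
(0.00233)·([DE])² / ((0.0538)·(0.126)) = 6.04e-4
[DE]² = 0.00176 ⇒ [DE] = 0.0419 mol L⁻¹

[DE] = 0.0419 mol L⁻¹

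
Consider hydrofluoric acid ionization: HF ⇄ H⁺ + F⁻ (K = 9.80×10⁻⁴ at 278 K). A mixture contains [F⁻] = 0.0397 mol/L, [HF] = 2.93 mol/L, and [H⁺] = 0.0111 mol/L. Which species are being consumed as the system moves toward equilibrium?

HF (reactants)

Q = [H⁺]·[F⁻] / [HF] = (0.0111)·(0.0397) / (2.93) = 1.50×10⁻⁴
Q = 1.50×10⁻⁴ < K = 9.80×10⁻⁴: net forward reaction.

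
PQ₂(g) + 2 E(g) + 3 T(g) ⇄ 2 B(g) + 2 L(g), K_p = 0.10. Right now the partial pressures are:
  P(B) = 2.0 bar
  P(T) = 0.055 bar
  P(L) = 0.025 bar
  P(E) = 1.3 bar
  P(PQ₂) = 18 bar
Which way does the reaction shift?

Q_p = P(B)²·P(L)² / (P(PQ₂)·P(E)²·P(T)³) = (2.0)²·(0.025)² / ((18)·(1.3)²·(0.055)³) = 0.49
Q_p = 0.49 > K_p = 0.10, so the reverse reaction proceeds.

to the left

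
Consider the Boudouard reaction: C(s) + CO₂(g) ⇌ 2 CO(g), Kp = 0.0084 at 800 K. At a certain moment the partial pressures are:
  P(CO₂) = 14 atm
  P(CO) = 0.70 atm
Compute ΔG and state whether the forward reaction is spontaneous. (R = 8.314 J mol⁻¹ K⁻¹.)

ΔG = 9.49 kJ/mol; the forward reaction is non-spontaneous

(C is a pure solid — omitted from Qp.)
Qp = P(CO)² / P(CO₂) = (0.70)² / (14) = 0.0350
ΔG = RT ln(Qp/Kp) = (8.314 J mol⁻¹ K⁻¹)(800 K) × ln(0.0350/0.0084)
   = (6.651 kJ/mol)(1.427) = 9.49 kJ/mol
ΔG > 0, so the forward reaction is non-spontaneous (proceeds in reverse).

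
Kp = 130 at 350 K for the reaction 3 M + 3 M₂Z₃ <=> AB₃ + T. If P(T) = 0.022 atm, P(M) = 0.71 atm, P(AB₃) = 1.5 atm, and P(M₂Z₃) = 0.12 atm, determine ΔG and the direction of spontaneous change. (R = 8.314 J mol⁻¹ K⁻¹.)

ΔG = -2.59 kJ/mol; the forward reaction is spontaneous

Qp = P(AB₃)·P(T) / (P(M)³·P(M₂Z₃)³) = (1.5)·(0.022) / ((0.71)³·(0.12)³) = 53.4
ΔG = RT ln(Qp/Kp) = (8.314 J mol⁻¹ K⁻¹)(350 K) × ln(53.4/130)
   = (2.910 kJ/mol)(-0.8897) = -2.59 kJ/mol
ΔG < 0, so the forward reaction is spontaneous (proceeds forward).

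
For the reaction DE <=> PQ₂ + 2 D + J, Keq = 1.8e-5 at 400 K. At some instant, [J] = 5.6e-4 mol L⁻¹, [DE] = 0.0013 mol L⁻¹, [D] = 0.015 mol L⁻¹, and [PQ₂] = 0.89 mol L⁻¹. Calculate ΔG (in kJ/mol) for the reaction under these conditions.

ΔG = 5.21 kJ/mol

Q = [PQ₂]·[D]²·[J] / [DE] = (0.89)·(0.015)²·(5.6e-4) / (0.0013) = 8.63e-5
ΔG = RT ln(Q/Keq) = (8.314 J mol⁻¹ K⁻¹)(400 K) × ln(8.63e-5/1.8e-5)
   = (3.326 kJ/mol)(1.567) = 5.21 kJ/mol
ΔG > 0, so the forward reaction is non-spontaneous (proceeds in reverse).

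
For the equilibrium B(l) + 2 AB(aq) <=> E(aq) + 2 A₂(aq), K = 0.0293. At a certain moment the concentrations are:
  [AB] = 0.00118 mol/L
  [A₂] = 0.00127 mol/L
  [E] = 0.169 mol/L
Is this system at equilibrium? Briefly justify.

no; Q > K, reaction proceeds in reverse

(B is a pure liquid — omitted from Q.)
Q = [E]·[A₂]² / [AB]² = (0.169)·(0.00127)² / (0.00118)² = 0.196
Q = 0.196 > K = 0.0293: net reverse reaction.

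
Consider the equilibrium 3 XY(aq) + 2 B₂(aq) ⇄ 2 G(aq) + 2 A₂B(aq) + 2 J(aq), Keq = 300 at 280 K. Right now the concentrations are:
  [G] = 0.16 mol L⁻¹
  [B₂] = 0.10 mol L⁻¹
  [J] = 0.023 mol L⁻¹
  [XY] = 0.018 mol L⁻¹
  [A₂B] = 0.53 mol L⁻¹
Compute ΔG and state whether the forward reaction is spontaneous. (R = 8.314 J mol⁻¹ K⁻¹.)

Q = [G]²·[A₂B]²·[J]² / ([XY]³·[B₂]²) = (0.16)²·(0.53)²·(0.023)² / ((0.018)³·(0.10)²) = 65.2
ΔG = RT ln(Q/Keq) = (8.314 J mol⁻¹ K⁻¹)(280 K) × ln(65.2/300)
   = (2.328 kJ/mol)(-1.526) = -3.55 kJ/mol
ΔG < 0, so the forward reaction is spontaneous (proceeds forward).

ΔG = -3.55 kJ/mol; the forward reaction is spontaneous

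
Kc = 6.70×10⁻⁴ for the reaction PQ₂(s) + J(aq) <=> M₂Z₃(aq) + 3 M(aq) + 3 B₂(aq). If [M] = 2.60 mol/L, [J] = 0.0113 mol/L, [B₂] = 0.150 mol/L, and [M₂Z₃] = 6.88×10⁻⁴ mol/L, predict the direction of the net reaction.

in the reverse direction

(PQ₂ is a pure solid — omitted from Qc.)
Qc = [M₂Z₃]·[M]³·[B₂]³ / [J] = (6.88×10⁻⁴)·(2.60)³·(0.150)³ / (0.0113) = 0.00361
Qc = 0.00361 > Kc = 6.70×10⁻⁴, so the reverse reaction proceeds.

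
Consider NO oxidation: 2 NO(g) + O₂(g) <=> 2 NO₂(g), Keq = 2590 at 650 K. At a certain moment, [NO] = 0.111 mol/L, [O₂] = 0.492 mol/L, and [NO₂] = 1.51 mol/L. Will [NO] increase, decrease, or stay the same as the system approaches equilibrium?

Q = [NO₂]² / ([NO]²·[O₂]) = (1.51)² / ((0.111)²·(0.492)) = 376
Q = 376 < Keq = 2590: net forward reaction.
NO is a reactant, so it decreases.

decrease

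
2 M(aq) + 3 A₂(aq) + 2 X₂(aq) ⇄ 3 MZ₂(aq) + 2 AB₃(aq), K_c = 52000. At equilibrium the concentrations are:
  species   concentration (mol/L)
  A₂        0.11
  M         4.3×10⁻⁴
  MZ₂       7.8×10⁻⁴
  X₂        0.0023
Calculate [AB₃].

At equilibrium, K_c = [MZ₂]³·[AB₃]² / ([M]²·[A₂]³·[X₂]²) = 52000.
(7.8×10⁻⁴)³·([AB₃])² / ((4.3×10⁻⁴)²·(0.11)³·(0.0023)²) = 52000
[AB₃]² = 0.143 ⇒ [AB₃] = 0.38 mol/L

[AB₃] = 0.38 mol/L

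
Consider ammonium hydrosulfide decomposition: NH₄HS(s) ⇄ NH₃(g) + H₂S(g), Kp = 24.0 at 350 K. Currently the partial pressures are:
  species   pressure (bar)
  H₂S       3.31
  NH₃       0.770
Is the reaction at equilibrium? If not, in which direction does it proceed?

toward products

(NH₄HS is a pure solid — omitted from Qp.)
Qp = P(NH₃)·P(H₂S) = (0.770)·(3.31) = 2.55
Qp = 2.55 < Kp = 24.0, so the forward reaction proceeds.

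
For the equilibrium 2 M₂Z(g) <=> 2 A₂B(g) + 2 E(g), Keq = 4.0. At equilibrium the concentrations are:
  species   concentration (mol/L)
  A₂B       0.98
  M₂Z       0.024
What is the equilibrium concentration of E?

At equilibrium, Keq = [A₂B]²·[E]² / [M₂Z]² = 4.0.
(0.98)²·([E])² / (0.024)² = 4.0
[E]² = 0.00240 ⇒ [E] = 0.049 mol/L

[E] = 0.049 mol/L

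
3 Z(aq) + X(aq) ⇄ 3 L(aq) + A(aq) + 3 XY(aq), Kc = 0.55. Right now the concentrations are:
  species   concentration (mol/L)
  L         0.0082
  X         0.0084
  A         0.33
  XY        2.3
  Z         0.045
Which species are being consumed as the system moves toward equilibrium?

L, A, XY (products)

Qc = [L]³·[A]·[XY]³ / ([Z]³·[X]) = (0.0082)³·(0.33)·(2.3)³ / ((0.045)³·(0.0084)) = 2.9
Qc = 2.9 > Kc = 0.55: net reverse reaction.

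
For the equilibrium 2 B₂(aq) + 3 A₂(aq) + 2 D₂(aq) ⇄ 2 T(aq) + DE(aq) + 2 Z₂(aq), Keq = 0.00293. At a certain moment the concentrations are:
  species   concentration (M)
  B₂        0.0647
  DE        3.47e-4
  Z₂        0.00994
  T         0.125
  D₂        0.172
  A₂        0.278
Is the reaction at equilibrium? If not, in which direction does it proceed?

Q = [T]²·[DE]·[Z₂]² / ([B₂]²·[A₂]³·[D₂]²) = (0.125)²·(3.47e-4)·(0.00994)² / ((0.0647)²·(0.278)³·(0.172)²) = 2.01e-4
Q = 2.01e-4 < Keq = 0.00293, so the forward reaction proceeds.

to the right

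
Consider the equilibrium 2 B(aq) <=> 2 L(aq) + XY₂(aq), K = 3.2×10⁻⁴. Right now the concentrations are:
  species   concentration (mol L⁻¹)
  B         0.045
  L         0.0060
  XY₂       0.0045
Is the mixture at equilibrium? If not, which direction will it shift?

no; Q < K, reaction proceeds forward

Q = [L]²·[XY₂] / [B]² = (0.0060)²·(0.0045) / (0.045)² = 8.0×10⁻⁵
Q = 8.0×10⁻⁵ < K = 3.2×10⁻⁴: net forward reaction.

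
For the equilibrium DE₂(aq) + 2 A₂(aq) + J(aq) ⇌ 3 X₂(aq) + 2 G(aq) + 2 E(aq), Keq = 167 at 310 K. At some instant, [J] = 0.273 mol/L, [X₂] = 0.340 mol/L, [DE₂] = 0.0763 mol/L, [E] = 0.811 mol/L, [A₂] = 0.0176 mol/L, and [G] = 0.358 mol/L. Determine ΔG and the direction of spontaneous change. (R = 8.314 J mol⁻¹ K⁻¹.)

Q = [X₂]³·[G]²·[E]² / ([DE₂]·[A₂]²·[J]) = (0.340)³·(0.358)²·(0.811)² / ((0.0763)·(0.0176)²·(0.273)) = 513
ΔG = RT ln(Q/Keq) = (8.314 J mol⁻¹ K⁻¹)(310 K) × ln(513/167)
   = (2.577 kJ/mol)(1.122) = 2.89 kJ/mol
ΔG > 0, so the forward reaction is non-spontaneous (proceeds in reverse).

ΔG = 2.89 kJ/mol; the forward reaction is non-spontaneous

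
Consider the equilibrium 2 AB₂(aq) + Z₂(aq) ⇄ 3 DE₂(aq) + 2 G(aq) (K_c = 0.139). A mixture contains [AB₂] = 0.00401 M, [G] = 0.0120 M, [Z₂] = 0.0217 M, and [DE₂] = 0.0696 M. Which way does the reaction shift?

Q_c = [DE₂]³·[G]² / ([AB₂]²·[Z₂]) = (0.0696)³·(0.0120)² / ((0.00401)²·(0.0217)) = 0.139
Q_c = 0.139 = K_c, so the system is already at equilibrium.

neither direction; the system is at equilibrium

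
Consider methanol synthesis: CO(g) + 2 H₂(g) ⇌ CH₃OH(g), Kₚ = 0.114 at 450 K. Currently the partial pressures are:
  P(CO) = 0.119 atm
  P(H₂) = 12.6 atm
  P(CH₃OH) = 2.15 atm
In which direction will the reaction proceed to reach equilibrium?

no net change (already at equilibrium)

Qₚ = P(CH₃OH) / (P(CO)·P(H₂)²) = (2.15) / ((0.119)·(12.6)²) = 0.114
Qₚ = 0.114 = Kₚ, so the system is already at equilibrium.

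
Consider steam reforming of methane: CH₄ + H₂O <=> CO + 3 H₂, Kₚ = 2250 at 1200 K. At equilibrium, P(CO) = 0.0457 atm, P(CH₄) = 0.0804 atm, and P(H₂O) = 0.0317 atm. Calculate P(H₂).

P(H₂) = 5.01 atm

At equilibrium, Kₚ = P(CO)·P(H₂)³ / (P(CH₄)·P(H₂O)) = 2250.
(0.0457)·(P(H₂))³ / ((0.0804)·(0.0317)) = 2250
P(H₂)³ = 125 ⇒ P(H₂) = 5.01 atm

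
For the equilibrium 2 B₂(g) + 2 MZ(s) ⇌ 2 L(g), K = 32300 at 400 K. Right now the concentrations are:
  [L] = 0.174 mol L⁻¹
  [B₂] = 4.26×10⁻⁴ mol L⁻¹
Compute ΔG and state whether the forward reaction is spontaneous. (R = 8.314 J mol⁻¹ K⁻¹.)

(MZ is a pure solid — omitted from Q.)
Q = [L]² / [B₂]² = (0.174)² / (4.26×10⁻⁴)² = 1.67×10⁵
ΔG = RT ln(Q/K) = (8.314 J mol⁻¹ K⁻¹)(400 K) × ln(1.67×10⁵/32300)
   = (3.326 kJ/mol)(1.643) = 5.46 kJ/mol
ΔG > 0, so the forward reaction is non-spontaneous (proceeds in reverse).

ΔG = 5.46 kJ/mol; the forward reaction is non-spontaneous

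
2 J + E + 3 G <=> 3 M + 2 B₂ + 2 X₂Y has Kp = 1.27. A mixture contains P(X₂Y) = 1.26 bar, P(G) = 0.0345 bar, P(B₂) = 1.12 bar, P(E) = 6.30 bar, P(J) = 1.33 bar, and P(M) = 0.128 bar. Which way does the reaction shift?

reverse (toward reactants)

Qp = P(M)³·P(B₂)²·P(X₂Y)² / (P(J)²·P(E)·P(G)³) = (0.128)³·(1.12)²·(1.26)² / ((1.33)²·(6.30)·(0.0345)³) = 9.13
Qp = 9.13 > Kp = 1.27, so the reverse reaction proceeds.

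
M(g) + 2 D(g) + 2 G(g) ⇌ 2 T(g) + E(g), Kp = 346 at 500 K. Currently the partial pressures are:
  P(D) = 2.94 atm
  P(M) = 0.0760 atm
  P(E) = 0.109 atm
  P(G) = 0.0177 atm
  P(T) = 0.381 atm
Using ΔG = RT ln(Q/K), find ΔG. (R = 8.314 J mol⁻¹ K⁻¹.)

Qp = P(T)²·P(E) / (P(M)·P(D)²·P(G)²) = (0.381)²·(0.109) / ((0.0760)·(2.94)²·(0.0177)²) = 76.9
ΔG = RT ln(Qp/Kp) = (8.314 J mol⁻¹ K⁻¹)(500 K) × ln(76.9/346)
   = (4.157 kJ/mol)(-1.504) = -6.25 kJ/mol
ΔG < 0, so the forward reaction is spontaneous (proceeds forward).

ΔG = -6.25 kJ/mol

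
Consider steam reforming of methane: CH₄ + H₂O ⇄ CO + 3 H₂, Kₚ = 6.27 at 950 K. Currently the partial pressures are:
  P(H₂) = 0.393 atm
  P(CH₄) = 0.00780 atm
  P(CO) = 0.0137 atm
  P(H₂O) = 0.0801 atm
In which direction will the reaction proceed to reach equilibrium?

toward products

Qₚ = P(CO)·P(H₂)³ / (P(CH₄)·P(H₂O)) = (0.0137)·(0.393)³ / ((0.00780)·(0.0801)) = 1.33
Qₚ = 1.33 < Kₚ = 6.27, so the forward reaction proceeds.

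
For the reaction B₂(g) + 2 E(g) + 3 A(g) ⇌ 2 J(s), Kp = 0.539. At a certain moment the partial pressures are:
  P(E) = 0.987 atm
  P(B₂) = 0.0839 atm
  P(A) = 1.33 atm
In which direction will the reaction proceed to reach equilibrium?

(J is a pure solid — omitted from Qp.)
Qp = 1 / (P(B₂)·P(E)²·P(A)³) = 1 / ((0.0839)·(0.987)²·(1.33)³) = 5.20
Qp = 5.20 > Kp = 0.539, so the reverse reaction proceeds.

in the reverse direction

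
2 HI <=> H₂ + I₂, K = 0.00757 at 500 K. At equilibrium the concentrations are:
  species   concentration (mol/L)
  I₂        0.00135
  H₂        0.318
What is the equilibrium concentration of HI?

[HI] = 0.238 mol/L

At equilibrium, K = [H₂]·[I₂] / [HI]² = 0.00757.
(0.318)·(0.00135) / ([HI])² = 0.00757
[HI]² = 0.0567 ⇒ [HI] = 0.238 mol/L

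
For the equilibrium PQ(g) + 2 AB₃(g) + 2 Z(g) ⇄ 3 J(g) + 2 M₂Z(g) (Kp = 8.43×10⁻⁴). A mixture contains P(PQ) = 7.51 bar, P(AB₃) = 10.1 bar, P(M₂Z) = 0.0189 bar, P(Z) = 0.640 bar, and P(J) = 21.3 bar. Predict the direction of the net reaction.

Qp = P(J)³·P(M₂Z)² / (P(PQ)·P(AB₃)²·P(Z)²) = (21.3)³·(0.0189)² / ((7.51)·(10.1)²·(0.640)²) = 0.0110
Qp = 0.0110 > Kp = 8.43×10⁻⁴, so the reverse reaction proceeds.

in the reverse direction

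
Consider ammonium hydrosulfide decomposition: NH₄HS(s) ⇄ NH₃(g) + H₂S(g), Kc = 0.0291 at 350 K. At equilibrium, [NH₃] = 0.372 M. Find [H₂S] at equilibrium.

(NH₄HS is a pure solid — omitted from Kc.)
At equilibrium, Kc = [NH₃]·[H₂S] = 0.0291.
(0.372)·([H₂S]) = 0.0291
[H₂S] = 0.0782 M

[H₂S] = 0.0782 M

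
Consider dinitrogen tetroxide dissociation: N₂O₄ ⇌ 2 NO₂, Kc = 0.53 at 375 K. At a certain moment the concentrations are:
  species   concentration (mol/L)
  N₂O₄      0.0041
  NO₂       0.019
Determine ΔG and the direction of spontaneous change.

Qc = [NO₂]² / [N₂O₄] = (0.019)² / (0.0041) = 0.0880
ΔG = RT ln(Qc/Kc) = (8.314 J mol⁻¹ K⁻¹)(375 K) × ln(0.0880/0.53)
   = (3.118 kJ/mol)(-1.796) = -5.60 kJ/mol
ΔG < 0, so the forward reaction is spontaneous (proceeds forward).

ΔG = -5.60 kJ/mol; the forward reaction is spontaneous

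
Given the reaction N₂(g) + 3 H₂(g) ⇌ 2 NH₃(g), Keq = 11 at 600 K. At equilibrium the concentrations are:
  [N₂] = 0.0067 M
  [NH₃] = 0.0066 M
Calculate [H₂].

At equilibrium, Keq = [NH₃]² / ([N₂]·[H₂]³) = 11.
(0.0066)² / ((0.0067)·([H₂])³) = 11
[H₂]³ = 5.91e-4 ⇒ [H₂] = 0.084 M

[H₂] = 0.084 M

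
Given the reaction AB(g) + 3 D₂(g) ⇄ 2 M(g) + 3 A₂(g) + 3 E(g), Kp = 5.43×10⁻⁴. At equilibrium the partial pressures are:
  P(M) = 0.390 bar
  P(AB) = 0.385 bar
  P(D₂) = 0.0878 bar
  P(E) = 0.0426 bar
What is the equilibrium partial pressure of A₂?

At equilibrium, Kp = P(M)²·P(A₂)³·P(E)³ / (P(AB)·P(D₂)³) = 5.43×10⁻⁴.
(0.390)²·(P(A₂))³·(0.0426)³ / ((0.385)·(0.0878)³) = 5.43×10⁻⁴
P(A₂)³ = 0.0120 ⇒ P(A₂) = 0.229 bar

P(A₂) = 0.229 bar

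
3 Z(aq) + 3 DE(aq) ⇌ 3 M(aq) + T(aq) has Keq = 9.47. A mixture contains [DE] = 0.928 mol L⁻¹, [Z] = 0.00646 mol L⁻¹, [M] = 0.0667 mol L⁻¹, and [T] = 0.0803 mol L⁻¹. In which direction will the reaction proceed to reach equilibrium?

Q = [M]³·[T] / ([Z]³·[DE]³) = (0.0667)³·(0.0803) / ((0.00646)³·(0.928)³) = 111
Q = 111 > Keq = 9.47, so the reverse reaction proceeds.

to the left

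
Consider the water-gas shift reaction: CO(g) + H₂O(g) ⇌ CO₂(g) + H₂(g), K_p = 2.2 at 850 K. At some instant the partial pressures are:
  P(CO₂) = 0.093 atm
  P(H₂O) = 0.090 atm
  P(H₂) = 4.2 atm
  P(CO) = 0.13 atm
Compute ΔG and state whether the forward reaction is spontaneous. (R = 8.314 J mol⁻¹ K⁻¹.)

Q_p = P(CO₂)·P(H₂) / (P(CO)·P(H₂O)) = (0.093)·(4.2) / ((0.13)·(0.090)) = 33.4
ΔG = RT ln(Q_p/K_p) = (8.314 J mol⁻¹ K⁻¹)(850 K) × ln(33.4/2.2)
   = (7.067 kJ/mol)(2.720) = 19.2 kJ/mol
ΔG > 0, so the forward reaction is non-spontaneous (proceeds in reverse).

ΔG = 19.2 kJ/mol; the forward reaction is non-spontaneous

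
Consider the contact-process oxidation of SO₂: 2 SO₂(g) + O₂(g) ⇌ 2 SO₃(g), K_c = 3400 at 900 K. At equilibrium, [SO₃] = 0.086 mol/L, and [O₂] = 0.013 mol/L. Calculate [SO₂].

At equilibrium, K_c = [SO₃]² / ([SO₂]²·[O₂]) = 3400.
(0.086)² / (([SO₂])²·(0.013)) = 3400
[SO₂]² = 1.67e-4 ⇒ [SO₂] = 0.013 mol/L

[SO₂] = 0.013 mol/L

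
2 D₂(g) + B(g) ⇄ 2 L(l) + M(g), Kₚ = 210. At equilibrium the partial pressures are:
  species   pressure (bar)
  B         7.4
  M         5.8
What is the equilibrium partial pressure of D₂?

(L is a pure liquid — omitted from Kₚ.)
At equilibrium, Kₚ = P(M) / (P(D₂)²·P(B)) = 210.
(5.8) / ((P(D₂))²·(7.4)) = 210
P(D₂)² = 0.00373 ⇒ P(D₂) = 0.061 bar

P(D₂) = 0.061 bar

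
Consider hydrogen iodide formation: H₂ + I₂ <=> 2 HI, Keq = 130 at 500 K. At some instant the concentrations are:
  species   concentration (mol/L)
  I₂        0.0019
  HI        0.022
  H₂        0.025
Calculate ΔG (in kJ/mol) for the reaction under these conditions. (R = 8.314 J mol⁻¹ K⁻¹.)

ΔG = -10.6 kJ/mol

Q = [HI]² / ([H₂]·[I₂]) = (0.022)² / ((0.025)·(0.0019)) = 10.2
ΔG = RT ln(Q/Keq) = (8.314 J mol⁻¹ K⁻¹)(500 K) × ln(10.2/130)
   = (4.157 kJ/mol)(-2.545) = -10.6 kJ/mol
ΔG < 0, so the forward reaction is spontaneous (proceeds forward).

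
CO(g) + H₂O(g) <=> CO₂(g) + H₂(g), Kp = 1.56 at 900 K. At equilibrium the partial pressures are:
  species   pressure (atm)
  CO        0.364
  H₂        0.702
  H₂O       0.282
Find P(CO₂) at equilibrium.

At equilibrium, Kp = P(CO₂)·P(H₂) / (P(CO)·P(H₂O)) = 1.56.
(P(CO₂))·(0.702) / ((0.364)·(0.282)) = 1.56
P(CO₂) = 0.228 atm

P(CO₂) = 0.228 atm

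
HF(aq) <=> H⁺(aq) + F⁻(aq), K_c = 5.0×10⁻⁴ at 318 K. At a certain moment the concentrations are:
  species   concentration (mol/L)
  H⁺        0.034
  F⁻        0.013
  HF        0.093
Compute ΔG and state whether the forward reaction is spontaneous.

ΔG = 5.95 kJ/mol; the forward reaction is non-spontaneous

Q_c = [H⁺]·[F⁻] / [HF] = (0.034)·(0.013) / (0.093) = 0.00475
ΔG = RT ln(Q_c/K_c) = (8.314 J mol⁻¹ K⁻¹)(318 K) × ln(0.00475/5.0×10⁻⁴)
   = (2.644 kJ/mol)(2.251) = 5.95 kJ/mol
ΔG > 0, so the forward reaction is non-spontaneous (proceeds in reverse).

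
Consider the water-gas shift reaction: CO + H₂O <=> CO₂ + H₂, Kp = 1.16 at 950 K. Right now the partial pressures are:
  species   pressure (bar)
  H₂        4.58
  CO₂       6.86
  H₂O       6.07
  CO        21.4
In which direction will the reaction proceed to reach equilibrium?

Qp = P(CO₂)·P(H₂) / (P(CO)·P(H₂O)) = (6.86)·(4.58) / ((21.4)·(6.07)) = 0.242
Qp = 0.242 < Kp = 1.16, so the forward reaction proceeds.

in the forward direction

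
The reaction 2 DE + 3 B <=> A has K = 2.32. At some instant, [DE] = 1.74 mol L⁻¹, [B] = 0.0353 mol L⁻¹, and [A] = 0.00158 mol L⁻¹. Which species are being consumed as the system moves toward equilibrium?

A (products)

Q = [A] / ([DE]²·[B]³) = (0.00158) / ((1.74)²·(0.0353)³) = 11.9
Q = 11.9 > K = 2.32: net reverse reaction.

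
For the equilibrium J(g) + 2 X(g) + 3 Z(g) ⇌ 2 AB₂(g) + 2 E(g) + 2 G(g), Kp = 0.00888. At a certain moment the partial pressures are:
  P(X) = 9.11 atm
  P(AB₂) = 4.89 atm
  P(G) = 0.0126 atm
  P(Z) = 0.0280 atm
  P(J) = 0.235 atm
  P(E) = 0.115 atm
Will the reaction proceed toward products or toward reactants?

Qp = P(AB₂)²·P(E)²·P(G)² / (P(J)·P(X)²·P(Z)³) = (4.89)²·(0.115)²·(0.0126)² / ((0.235)·(9.11)²·(0.0280)³) = 0.117
Qp = 0.117 > Kp = 0.00888, so the reverse reaction proceeds.

in the reverse direction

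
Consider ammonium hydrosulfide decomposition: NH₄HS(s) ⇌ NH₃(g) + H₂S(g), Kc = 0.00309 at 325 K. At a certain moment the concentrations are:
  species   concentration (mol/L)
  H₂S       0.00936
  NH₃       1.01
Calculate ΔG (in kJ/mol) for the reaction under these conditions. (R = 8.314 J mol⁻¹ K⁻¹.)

(NH₄HS is a pure solid — omitted from Qc.)
Qc = [NH₃]·[H₂S] = (1.01)·(0.00936) = 0.00945
ΔG = RT ln(Qc/Kc) = (8.314 J mol⁻¹ K⁻¹)(325 K) × ln(0.00945/0.00309)
   = (2.702 kJ/mol)(1.118) = 3.02 kJ/mol
ΔG > 0, so the forward reaction is non-spontaneous (proceeds in reverse).

ΔG = 3.02 kJ/mol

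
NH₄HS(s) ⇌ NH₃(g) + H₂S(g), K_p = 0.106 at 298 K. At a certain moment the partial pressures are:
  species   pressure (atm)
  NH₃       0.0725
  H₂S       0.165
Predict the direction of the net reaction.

to the right

(NH₄HS is a pure solid — omitted from Q_p.)
Q_p = P(NH₃)·P(H₂S) = (0.0725)·(0.165) = 0.0120
Q_p = 0.0120 < K_p = 0.106, so the forward reaction proceeds.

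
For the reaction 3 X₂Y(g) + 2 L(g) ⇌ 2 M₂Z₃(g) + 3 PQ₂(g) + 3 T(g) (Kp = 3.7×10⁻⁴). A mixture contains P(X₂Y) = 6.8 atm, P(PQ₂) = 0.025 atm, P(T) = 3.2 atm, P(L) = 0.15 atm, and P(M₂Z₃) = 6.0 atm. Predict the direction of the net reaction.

toward reactants

Qp = P(M₂Z₃)²·P(PQ₂)³·P(T)³ / (P(X₂Y)³·P(L)²) = (6.0)²·(0.025)³·(3.2)³ / ((6.8)³·(0.15)²) = 0.0026
Qp = 0.0026 > Kp = 3.7×10⁻⁴, so the reverse reaction proceeds.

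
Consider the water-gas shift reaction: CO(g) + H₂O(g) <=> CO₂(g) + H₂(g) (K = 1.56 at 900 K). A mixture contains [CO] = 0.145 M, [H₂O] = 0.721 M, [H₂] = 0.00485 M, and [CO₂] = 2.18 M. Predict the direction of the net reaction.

to the right

Q = [CO₂]·[H₂] / ([CO]·[H₂O]) = (2.18)·(0.00485) / ((0.145)·(0.721)) = 0.101
Q = 0.101 < K = 1.56, so the forward reaction proceeds.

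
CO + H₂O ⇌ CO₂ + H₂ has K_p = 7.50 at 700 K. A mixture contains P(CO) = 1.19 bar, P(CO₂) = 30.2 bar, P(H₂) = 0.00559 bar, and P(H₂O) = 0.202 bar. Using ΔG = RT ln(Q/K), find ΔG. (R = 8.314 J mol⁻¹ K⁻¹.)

ΔG = -13.8 kJ/mol

Q_p = P(CO₂)·P(H₂) / (P(CO)·P(H₂O)) = (30.2)·(0.00559) / ((1.19)·(0.202)) = 0.702
ΔG = RT ln(Q_p/K_p) = (8.314 J mol⁻¹ K⁻¹)(700 K) × ln(0.702/7.50)
   = (5.820 kJ/mol)(-2.369) = -13.8 kJ/mol
ΔG < 0, so the forward reaction is spontaneous (proceeds forward).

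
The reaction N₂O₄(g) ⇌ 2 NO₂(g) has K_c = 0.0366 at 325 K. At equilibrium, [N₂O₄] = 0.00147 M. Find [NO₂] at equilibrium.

At equilibrium, K_c = [NO₂]² / [N₂O₄] = 0.0366.
([NO₂])² / (0.00147) = 0.0366
[NO₂]² = 5.38×10⁻⁵ ⇒ [NO₂] = 0.00733 M

[NO₂] = 0.00733 M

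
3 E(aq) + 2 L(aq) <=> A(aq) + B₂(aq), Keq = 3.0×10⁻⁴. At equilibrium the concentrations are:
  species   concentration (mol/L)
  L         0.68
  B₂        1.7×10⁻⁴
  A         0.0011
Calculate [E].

At equilibrium, Keq = [A]·[B₂] / ([E]³·[L]²) = 3.0×10⁻⁴.
(0.0011)·(1.7×10⁻⁴) / (([E])³·(0.68)²) = 3.0×10⁻⁴
[E]³ = 0.00135 ⇒ [E] = 0.11 mol/L

[E] = 0.11 mol/L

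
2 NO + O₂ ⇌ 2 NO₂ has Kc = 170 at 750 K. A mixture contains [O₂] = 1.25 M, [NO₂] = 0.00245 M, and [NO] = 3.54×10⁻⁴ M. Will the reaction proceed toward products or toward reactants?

to the right

Qc = [NO₂]² / ([NO]²·[O₂]) = (0.00245)² / ((3.54×10⁻⁴)²·(1.25)) = 38.3
Qc = 38.3 < Kc = 170, so the forward reaction proceeds.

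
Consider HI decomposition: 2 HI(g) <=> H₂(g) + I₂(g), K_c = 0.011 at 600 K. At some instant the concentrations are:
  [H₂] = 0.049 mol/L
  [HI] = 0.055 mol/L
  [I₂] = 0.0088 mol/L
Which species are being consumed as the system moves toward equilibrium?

H₂, I₂ (products)

Q_c = [H₂]·[I₂] / [HI]² = (0.049)·(0.0088) / (0.055)² = 0.14
Q_c = 0.14 > K_c = 0.011: net reverse reaction.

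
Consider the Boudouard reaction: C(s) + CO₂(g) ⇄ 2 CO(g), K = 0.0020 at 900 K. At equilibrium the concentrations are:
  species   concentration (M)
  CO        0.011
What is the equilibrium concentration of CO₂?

[CO₂] = 0.061 M

(C is a pure solid — omitted from K.)
At equilibrium, K = [CO]² / [CO₂] = 0.0020.
(0.011)² / ([CO₂]) = 0.0020
[CO₂] = 0.0605 = 0.061 M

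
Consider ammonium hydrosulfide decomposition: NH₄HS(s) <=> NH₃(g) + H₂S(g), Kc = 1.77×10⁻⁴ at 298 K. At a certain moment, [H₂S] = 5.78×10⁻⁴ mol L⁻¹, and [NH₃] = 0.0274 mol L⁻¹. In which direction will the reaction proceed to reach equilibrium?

toward products

(NH₄HS is a pure solid — omitted from Qc.)
Qc = [NH₃]·[H₂S] = (0.0274)·(5.78×10⁻⁴) = 1.58×10⁻⁵
Qc = 1.58×10⁻⁵ < Kc = 1.77×10⁻⁴, so the forward reaction proceeds.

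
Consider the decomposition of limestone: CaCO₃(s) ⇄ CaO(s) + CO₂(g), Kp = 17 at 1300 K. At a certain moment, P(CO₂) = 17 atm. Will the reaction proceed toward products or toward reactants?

neither direction; the system is at equilibrium

(CaCO₃, CaO are pure solids — omitted from Qp.)
Qp = P(CO₂) = 17
Qp = 17 = Kp, so the system is already at equilibrium.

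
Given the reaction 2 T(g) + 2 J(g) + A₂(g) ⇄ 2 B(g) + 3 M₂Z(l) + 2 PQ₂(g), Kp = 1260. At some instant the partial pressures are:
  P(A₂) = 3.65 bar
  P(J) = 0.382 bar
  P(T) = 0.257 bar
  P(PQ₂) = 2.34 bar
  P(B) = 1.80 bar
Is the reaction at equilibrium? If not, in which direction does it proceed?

(M₂Z is a pure liquid — omitted from Qp.)
Qp = P(B)²·P(PQ₂)² / (P(T)²·P(J)²·P(A₂)) = (1.80)²·(2.34)² / ((0.257)²·(0.382)²·(3.65)) = 504
Qp = 504 < Kp = 1260, so the forward reaction proceeds.

in the forward direction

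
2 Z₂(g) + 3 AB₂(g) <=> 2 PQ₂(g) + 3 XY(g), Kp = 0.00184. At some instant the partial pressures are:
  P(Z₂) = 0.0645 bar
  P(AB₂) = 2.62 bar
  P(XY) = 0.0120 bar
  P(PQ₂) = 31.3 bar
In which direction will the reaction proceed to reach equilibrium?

in the reverse direction

Qp = P(PQ₂)²·P(XY)³ / (P(Z₂)²·P(AB₂)³) = (31.3)²·(0.0120)³ / ((0.0645)²·(2.62)³) = 0.0226
Qp = 0.0226 > Kp = 0.00184, so the reverse reaction proceeds.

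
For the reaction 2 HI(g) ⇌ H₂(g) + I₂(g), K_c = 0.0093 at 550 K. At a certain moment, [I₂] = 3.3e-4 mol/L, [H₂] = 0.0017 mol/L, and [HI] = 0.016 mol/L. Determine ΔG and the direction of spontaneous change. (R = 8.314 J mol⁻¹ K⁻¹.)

Q_c = [H₂]·[I₂] / [HI]² = (0.0017)·(3.3e-4) / (0.016)² = 0.00219
ΔG = RT ln(Q_c/K_c) = (8.314 J mol⁻¹ K⁻¹)(550 K) × ln(0.00219/0.0093)
   = (4.573 kJ/mol)(-1.446) = -6.61 kJ/mol
ΔG < 0, so the forward reaction is spontaneous (proceeds forward).

ΔG = -6.61 kJ/mol; the forward reaction is spontaneous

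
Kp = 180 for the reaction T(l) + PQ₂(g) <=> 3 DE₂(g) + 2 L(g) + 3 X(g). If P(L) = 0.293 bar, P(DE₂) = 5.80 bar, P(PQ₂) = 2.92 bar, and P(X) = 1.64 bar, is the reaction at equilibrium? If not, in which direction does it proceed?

to the right

(T is a pure liquid — omitted from Qp.)
Qp = P(DE₂)³·P(L)²·P(X)³ / P(PQ₂) = (5.80)³·(0.293)²·(1.64)³ / (2.92) = 25.3
Qp = 25.3 < Kp = 180, so the forward reaction proceeds.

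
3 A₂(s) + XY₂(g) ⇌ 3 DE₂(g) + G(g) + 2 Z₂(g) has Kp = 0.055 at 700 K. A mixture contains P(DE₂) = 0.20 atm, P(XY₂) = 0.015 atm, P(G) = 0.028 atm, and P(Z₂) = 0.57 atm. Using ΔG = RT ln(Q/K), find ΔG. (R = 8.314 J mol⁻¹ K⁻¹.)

ΔG = -14.1 kJ/mol

(A₂ is a pure solid — omitted from Qp.)
Qp = P(DE₂)³·P(G)·P(Z₂)² / P(XY₂) = (0.20)³·(0.028)·(0.57)² / (0.015) = 0.00485
ΔG = RT ln(Qp/Kp) = (8.314 J mol⁻¹ K⁻¹)(700 K) × ln(0.00485/0.055)
   = (5.820 kJ/mol)(-2.428) = -14.1 kJ/mol
ΔG < 0, so the forward reaction is spontaneous (proceeds forward).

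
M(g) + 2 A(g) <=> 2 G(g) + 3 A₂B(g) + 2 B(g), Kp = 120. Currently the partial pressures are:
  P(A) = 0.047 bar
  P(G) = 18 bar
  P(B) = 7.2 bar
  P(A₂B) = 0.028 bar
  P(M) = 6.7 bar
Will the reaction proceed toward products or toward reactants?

toward products

Qp = P(G)²·P(A₂B)³·P(B)² / (P(M)·P(A)²) = (18)²·(0.028)³·(7.2)² / ((6.7)·(0.047)²) = 25
Qp = 25 < Kp = 120, so the forward reaction proceeds.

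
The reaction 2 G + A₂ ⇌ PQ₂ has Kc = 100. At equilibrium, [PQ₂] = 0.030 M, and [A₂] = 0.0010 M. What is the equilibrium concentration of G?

[G] = 0.55 M

At equilibrium, Kc = [PQ₂] / ([G]²·[A₂]) = 100.
(0.030) / (([G])²·(0.0010)) = 100
[G]² = 0.300 ⇒ [G] = 0.55 M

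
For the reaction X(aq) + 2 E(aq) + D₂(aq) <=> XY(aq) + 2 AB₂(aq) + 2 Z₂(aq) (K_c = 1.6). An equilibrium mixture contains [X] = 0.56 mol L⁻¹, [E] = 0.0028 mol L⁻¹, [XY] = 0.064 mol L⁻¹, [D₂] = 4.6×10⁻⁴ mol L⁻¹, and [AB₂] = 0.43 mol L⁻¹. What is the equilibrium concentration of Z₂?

At equilibrium, K_c = [XY]·[AB₂]²·[Z₂]² / ([X]·[E]²·[D₂]) = 1.6.
(0.064)·(0.43)²·([Z₂])² / ((0.56)·(0.0028)²·(4.6×10⁻⁴)) = 1.6
[Z₂]² = 2.73×10⁻⁷ ⇒ [Z₂] = 5.2×10⁻⁴ mol L⁻¹

[Z₂] = 5.2×10⁻⁴ mol L⁻¹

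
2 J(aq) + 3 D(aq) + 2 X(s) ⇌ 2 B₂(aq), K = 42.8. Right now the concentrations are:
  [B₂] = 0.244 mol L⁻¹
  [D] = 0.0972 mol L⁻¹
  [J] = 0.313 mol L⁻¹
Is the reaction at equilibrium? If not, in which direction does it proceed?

in the reverse direction

(X is a pure solid — omitted from Q.)
Q = [B₂]² / ([J]²·[D]³) = (0.244)² / ((0.313)²·(0.0972)³) = 662
Q = 662 > K = 42.8, so the reverse reaction proceeds.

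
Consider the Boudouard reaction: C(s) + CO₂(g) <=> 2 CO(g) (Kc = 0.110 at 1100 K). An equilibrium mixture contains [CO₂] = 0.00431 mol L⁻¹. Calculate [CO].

[CO] = 0.0218 mol L⁻¹

(C is a pure solid — omitted from Kc.)
At equilibrium, Kc = [CO]² / [CO₂] = 0.110.
([CO])² / (0.00431) = 0.110
[CO]² = 4.74e-4 ⇒ [CO] = 0.0218 mol L⁻¹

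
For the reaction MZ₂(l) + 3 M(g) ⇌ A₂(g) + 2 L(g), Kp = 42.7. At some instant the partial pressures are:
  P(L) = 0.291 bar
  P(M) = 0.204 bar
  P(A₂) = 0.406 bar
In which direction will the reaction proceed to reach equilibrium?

in the forward direction

(MZ₂ is a pure liquid — omitted from Qp.)
Qp = P(A₂)·P(L)² / P(M)³ = (0.406)·(0.291)² / (0.204)³ = 4.05
Qp = 4.05 < Kp = 42.7, so the forward reaction proceeds.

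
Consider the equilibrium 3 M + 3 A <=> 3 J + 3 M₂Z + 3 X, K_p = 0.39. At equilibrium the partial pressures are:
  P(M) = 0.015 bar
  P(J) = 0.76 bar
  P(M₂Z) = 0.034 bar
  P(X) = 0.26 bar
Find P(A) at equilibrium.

At equilibrium, K_p = P(J)³·P(M₂Z)³·P(X)³ / (P(M)³·P(A)³) = 0.39.
(0.76)³·(0.034)³·(0.26)³ / ((0.015)³·(P(A))³) = 0.39
P(A)³ = 0.230 ⇒ P(A) = 0.61 bar

P(A) = 0.61 bar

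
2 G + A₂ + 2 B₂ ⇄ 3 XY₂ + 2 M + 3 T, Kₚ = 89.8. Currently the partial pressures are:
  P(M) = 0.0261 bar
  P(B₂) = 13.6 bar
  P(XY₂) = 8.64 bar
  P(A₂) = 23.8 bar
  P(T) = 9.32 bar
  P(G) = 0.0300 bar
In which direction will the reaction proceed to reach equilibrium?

Qₚ = P(XY₂)³·P(M)²·P(T)³ / (P(G)²·P(A₂)·P(B₂)²) = (8.64)³·(0.0261)²·(9.32)³ / ((0.0300)²·(23.8)·(13.6)²) = 89.8
Qₚ = 89.8 = Kₚ, so the system is already at equilibrium.

no net change (already at equilibrium)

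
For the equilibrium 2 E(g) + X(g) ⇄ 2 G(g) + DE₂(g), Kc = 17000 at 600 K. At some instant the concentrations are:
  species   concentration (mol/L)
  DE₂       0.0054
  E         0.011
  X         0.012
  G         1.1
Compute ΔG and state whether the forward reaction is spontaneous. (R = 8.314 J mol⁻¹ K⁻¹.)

ΔG = -6.63 kJ/mol; the forward reaction is spontaneous

Qc = [G]²·[DE₂] / ([E]²·[X]) = (1.1)²·(0.0054) / ((0.011)²·(0.012)) = 4500
ΔG = RT ln(Qc/Kc) = (8.314 J mol⁻¹ K⁻¹)(600 K) × ln(4500/17000)
   = (4.988 kJ/mol)(-1.329) = -6.63 kJ/mol
ΔG < 0, so the forward reaction is spontaneous (proceeds forward).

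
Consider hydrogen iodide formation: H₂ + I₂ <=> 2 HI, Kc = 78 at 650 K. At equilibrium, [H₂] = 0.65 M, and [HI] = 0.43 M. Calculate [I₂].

[I₂] = 0.0036 M

At equilibrium, Kc = [HI]² / ([H₂]·[I₂]) = 78.
(0.43)² / ((0.65)·([I₂])) = 78
[I₂] = 0.00365 = 0.0036 M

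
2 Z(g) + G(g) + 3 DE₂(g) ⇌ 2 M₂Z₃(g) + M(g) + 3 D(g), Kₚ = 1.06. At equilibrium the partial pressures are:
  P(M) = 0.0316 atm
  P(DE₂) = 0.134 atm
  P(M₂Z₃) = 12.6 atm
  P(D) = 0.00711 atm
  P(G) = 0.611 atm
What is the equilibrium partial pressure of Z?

P(Z) = 0.0340 atm

At equilibrium, Kₚ = P(M₂Z₃)²·P(M)·P(D)³ / (P(Z)²·P(G)·P(DE₂)³) = 1.06.
(12.6)²·(0.0316)·(0.00711)³ / ((P(Z))²·(0.611)·(0.134)³) = 1.06
P(Z)² = 0.00116 ⇒ P(Z) = 0.0340 atm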